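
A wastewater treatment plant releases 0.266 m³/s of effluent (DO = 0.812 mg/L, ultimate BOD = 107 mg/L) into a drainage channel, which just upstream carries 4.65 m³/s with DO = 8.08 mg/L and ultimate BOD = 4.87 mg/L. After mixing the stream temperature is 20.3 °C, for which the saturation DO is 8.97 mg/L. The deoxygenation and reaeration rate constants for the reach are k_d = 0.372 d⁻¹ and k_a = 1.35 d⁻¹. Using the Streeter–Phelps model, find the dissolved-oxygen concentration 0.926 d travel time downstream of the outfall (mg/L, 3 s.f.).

Mixed DO = (4.65×8.08 + 0.266×0.812)/(4.65+0.266) = 37.79/4.916 = 7.687 mg/L.
Mixed L₀ = (4.65×4.87 + 0.266×107)/(4.916) = 51.11/4.916 = 10.40 mg/L.
Initial deficit D₀ = C_s − DO₀ = 8.97 − 7.687 = 1.283 mg/L.
D(0.926) = [0.372×10.40/(1.35−0.372)](e^(−0.372×0.926) − e^(−1.35×0.926)) + 1.283 e^(−1.35×0.926)
= 3.954 × (0.7086 − 0.2865) + 1.283 × 0.2865 = 2.037 mg/L.
DO = 8.97 − 2.037 = 6.933 mg/L.

DO ≈ 6.93 mg/L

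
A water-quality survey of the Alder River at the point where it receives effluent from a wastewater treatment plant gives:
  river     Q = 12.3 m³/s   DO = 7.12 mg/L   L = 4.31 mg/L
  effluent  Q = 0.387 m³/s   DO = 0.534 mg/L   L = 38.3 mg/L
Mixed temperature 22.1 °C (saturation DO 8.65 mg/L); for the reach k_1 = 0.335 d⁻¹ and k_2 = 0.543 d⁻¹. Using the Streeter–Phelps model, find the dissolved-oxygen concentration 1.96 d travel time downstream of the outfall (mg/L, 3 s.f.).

Mixed DO = (12.3×7.12 + 0.387×0.534)/(12.3+0.387) = 87.78/12.69 = 6.919 mg/L.
Mixed L₀ = (12.3×4.31 + 0.387×38.3)/(12.69) = 67.84/12.69 = 5.347 mg/L.
Initial deficit D₀ = C_s − DO₀ = 8.65 − 6.919 = 1.731 mg/L.
D(1.96) = [0.335×5.347/(0.543−0.335)](e^(−0.335×1.96) − e^(−0.543×1.96)) + 1.731 e^(−0.543×1.96)
= 8.611 × (0.5186 − 0.3450) + 1.731 × 0.3450 = 2.092 mg/L.
DO = 8.65 − 2.092 = 6.558 mg/L.

DO ≈ 6.56 mg/L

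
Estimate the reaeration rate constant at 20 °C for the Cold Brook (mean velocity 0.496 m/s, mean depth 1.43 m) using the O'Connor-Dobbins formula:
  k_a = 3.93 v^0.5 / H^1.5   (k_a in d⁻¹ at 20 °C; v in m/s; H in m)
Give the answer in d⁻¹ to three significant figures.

k_a ≈ 1.62 d⁻¹

k_a = 3.93 × 0.496^0.5 / 1.43^1.5 = 3.93 × 0.7043 / 1.710 = 1.619 d⁻¹.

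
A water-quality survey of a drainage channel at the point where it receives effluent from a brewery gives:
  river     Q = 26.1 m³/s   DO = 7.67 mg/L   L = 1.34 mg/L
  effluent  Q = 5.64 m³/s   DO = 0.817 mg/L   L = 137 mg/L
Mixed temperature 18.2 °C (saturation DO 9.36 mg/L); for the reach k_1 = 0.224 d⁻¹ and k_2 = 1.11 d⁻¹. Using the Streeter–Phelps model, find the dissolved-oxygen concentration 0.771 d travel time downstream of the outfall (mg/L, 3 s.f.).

Mixed DO = (26.1×7.67 + 5.64×0.817)/(26.1+5.64) = 204.8/31.74 = 6.452 mg/L.
Mixed L₀ = (26.1×1.34 + 5.64×137)/(31.74) = 807.7/31.74 = 25.45 mg/L.
Initial deficit D₀ = C_s − DO₀ = 9.36 − 6.452 = 2.908 mg/L.
D(0.771) = [0.224×25.45/(1.11−0.224)](e^(−0.224×0.771) − e^(−1.11×0.771)) + 2.908 e^(−1.11×0.771)
= 6.433 × (0.8414 − 0.4249) + 2.908 × 0.4249 = 3.915 mg/L.
DO = 9.36 − 3.915 = 5.445 mg/L.

DO ≈ 5.45 mg/L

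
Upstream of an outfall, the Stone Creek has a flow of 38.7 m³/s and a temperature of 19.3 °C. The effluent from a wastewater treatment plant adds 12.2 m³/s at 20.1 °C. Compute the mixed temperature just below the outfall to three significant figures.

19.5 °C

Flow-weighted mixing: C = (Q_r C_r + Q_w C_w)/(Q_r + Q_w)
= (38.7×19.3 + 12.2×20.1)/(38.7 + 12.2) = 992.1/50.90 = 19.49 °C.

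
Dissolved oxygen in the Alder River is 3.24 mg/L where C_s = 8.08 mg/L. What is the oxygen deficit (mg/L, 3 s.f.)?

D ≈ 4.84 mg/L

D = C_s − C = 8.08 − 3.24 = 4.84 mg/L.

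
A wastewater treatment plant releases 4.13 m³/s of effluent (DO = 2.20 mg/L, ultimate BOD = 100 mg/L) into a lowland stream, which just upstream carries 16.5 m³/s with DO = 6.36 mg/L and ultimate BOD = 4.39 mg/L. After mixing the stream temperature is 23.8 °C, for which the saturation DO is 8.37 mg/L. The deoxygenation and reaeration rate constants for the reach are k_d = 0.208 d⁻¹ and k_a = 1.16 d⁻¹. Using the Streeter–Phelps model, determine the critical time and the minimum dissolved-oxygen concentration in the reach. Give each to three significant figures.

t_c ≈ 0.960 d; minimum DO ≈ 4.91 mg/L

Mixed DO = (16.5×6.36 + 4.13×2.20)/(16.5+4.13) = 114.0/20.63 = 5.527 mg/L.
Mixed L₀ = (16.5×4.39 + 4.13×100)/(20.63) = 485.4/20.63 = 23.53 mg/L.
Initial deficit D₀ = C_s − DO₀ = 8.37 − 5.527 = 2.843 mg/L.
t_c = (1/0.9520) ln[(1.16/0.208)(1 − 2.843×0.9520/(0.208×23.53))] = 1.050 × ln(2.493) = 0.9596 d.
D_c = (0.208/1.16) × 23.53 × e^(−0.208×0.9596) = 0.1793 × 23.53 × 0.8191 = 3.456 mg/L.
Minimum DO = 8.37 − 3.456 = 4.914 mg/L.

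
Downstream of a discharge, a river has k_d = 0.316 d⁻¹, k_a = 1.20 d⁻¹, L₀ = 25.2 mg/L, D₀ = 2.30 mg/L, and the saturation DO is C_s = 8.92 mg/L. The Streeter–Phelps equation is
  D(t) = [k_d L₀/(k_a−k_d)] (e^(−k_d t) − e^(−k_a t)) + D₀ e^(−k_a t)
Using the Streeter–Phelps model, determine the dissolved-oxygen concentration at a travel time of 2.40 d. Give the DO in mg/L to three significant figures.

DO ≈ 5.08 mg/L

k_d L₀/(k_a−k_d) = 0.316×25.2/(1.20−0.316) = 7.963/0.8840 = 9.008 mg/L.
e^(−k_d t) = e^(−0.316×2.400) = 0.4684; e^(−k_a t) = e^(−1.20×2.400) = 0.05613.
D = 9.008 × (0.4684 − 0.05613) + 2.30 × 0.05613 = 3.714 + 0.1291 = 3.843 mg/L.
DO = C_s − D = 8.92 − 3.843 = 5.077 mg/L.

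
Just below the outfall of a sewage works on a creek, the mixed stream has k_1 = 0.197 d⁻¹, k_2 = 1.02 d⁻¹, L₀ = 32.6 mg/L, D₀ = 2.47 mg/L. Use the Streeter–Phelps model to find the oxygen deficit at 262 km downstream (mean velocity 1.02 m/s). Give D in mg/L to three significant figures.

Travel time t = x/v = 262 km / (1.02 m/s) = 262000 m / 1.02 m/s = 256900 s = 2.973 d.
k_1 L₀/(k_2−k_1) = 0.197×32.6/(1.02−0.197) = 6.422/0.8230 = 7.803 mg/L.
e^(−k_1 t) = e^(−0.197×2.973) = 0.5567; e^(−k_2 t) = e^(−1.02×2.973) = 0.04820.
D = 7.803 × (0.5567 − 0.04820) + 2.47 × 0.04820 = 3.968 + 0.1191 = 4.087 mg/L.

D ≈ 4.09 mg/L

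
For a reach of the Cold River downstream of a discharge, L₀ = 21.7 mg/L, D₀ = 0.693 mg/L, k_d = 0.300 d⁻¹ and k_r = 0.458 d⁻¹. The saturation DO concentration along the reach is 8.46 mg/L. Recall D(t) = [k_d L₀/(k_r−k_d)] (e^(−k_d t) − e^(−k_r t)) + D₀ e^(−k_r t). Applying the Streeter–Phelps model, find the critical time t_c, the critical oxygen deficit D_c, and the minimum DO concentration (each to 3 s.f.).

t_c ≈ 2.57 d; D_c ≈ 6.57 mg/L; min DO ≈ 1.89 mg/L

t_c = [1/(k_r−k_d)] ln[(k_r/k_d)(1 − D₀(k_r−k_d)/(k_d L₀))]
= [1/(0.458−0.300)] ln[(0.458/0.300)(1 − 0.693×0.1580/(0.300×21.7))]
= (1/0.1580) ln[1.527 × 0.9832] = 6.329 × ln(1.501) = 6.329 × 0.4061 = 2.570 d.
D_c = (k_d/k_r) L₀ e^(−k_d t_c) = (0.300/0.458) × 21.7 × e^(−0.300×2.570) = 0.6550 × 21.7 × 0.4625 = 6.574 mg/L.
Minimum DO = C_s − D_c = 8.46 − 6.574 = 1.886 mg/L.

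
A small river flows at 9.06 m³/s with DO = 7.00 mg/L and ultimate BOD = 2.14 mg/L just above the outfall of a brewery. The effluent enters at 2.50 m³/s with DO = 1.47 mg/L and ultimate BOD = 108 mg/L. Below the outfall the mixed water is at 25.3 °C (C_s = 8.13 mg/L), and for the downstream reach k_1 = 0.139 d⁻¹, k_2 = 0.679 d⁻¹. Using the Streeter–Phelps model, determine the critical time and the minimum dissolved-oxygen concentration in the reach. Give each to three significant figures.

Mixed DO = (9.06×7.00 + 2.50×1.47)/(9.06+2.50) = 67.09/11.56 = 5.804 mg/L.
Mixed L₀ = (9.06×2.14 + 2.50×108)/(11.56) = 289.4/11.56 = 25.03 mg/L.
Initial deficit D₀ = C_s − DO₀ = 8.13 − 5.804 = 2.326 mg/L.
t_c = (1/0.5400) ln[(0.679/0.139)(1 − 2.326×0.5400/(0.139×25.03))] = 1.852 × ln(3.122) = 2.108 d.
D_c = (0.139/0.679) × 25.03 × e^(−0.139×2.108) = 0.2047 × 25.03 × 0.7460 = 3.823 mg/L.
Minimum DO = 8.13 − 3.823 = 4.307 mg/L.

t_c ≈ 2.11 d; minimum DO ≈ 4.31 mg/L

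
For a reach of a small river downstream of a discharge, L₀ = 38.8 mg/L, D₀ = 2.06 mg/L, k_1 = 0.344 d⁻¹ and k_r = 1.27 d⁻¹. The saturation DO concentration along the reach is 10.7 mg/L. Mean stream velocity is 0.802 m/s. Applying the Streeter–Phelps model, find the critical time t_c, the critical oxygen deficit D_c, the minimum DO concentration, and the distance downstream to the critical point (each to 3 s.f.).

At the critical point dD/dt = 0, so k_1 L₀ e^(−k_1 t) = k_r D. Substituting D(t) from the Streeter–Phelps equation and solving for t gives
t_c = ln[(k_r/k_1)(1 − D₀(k_r−k_1)/(k_1 L₀))] / (k_r−k_1).
Here k_r−k_1 = 0.9260 d⁻¹ and 1 − D₀(k_r−k_1)/(k_1 L₀) = 1 − 2.06×0.9260/(0.344×38.8) = 0.8571, so
t_c = ln(3.692 × 0.8571) / 0.9260 = 1.152 / 0.9260 = 1.244 d.
L(t_c) = L₀ e^(−k_1 t_c) = 38.8 × 0.6519 = 25.29 mg/L, and at the critical point k_r D_c = k_1 L, so D_c = (0.344/1.27) × 25.29 = 6.851 mg/L.
Minimum DO = C_s − D_c = 10.7 − 6.851 = 3.849 mg/L.
x_c = v t_c = 0.802 m/s × 1.244 d × 86400 s/d = 86200 m ≈ 86.2 km.

t_c ≈ 1.24 d; D_c ≈ 6.85 mg/L; min DO ≈ 3.85 mg/L; x_c ≈ 86.2 km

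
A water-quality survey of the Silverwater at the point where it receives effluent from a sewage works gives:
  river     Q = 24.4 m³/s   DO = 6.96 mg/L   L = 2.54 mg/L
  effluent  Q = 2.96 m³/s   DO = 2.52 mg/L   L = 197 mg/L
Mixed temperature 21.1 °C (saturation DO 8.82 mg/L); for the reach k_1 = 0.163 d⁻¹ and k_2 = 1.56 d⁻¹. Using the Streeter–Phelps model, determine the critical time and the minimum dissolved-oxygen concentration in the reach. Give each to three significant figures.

Mixed DO = (24.4×6.96 + 2.96×2.52)/(24.4+2.96) = 177.3/27.36 = 6.480 mg/L.
Mixed L₀ = (24.4×2.54 + 2.96×197)/(27.36) = 645.1/27.36 = 23.58 mg/L.
Initial deficit D₀ = C_s − DO₀ = 8.82 − 6.480 = 2.340 mg/L.
t_c = (1/1.397) ln[(1.56/0.163)(1 − 2.340×1.397/(0.163×23.58))] = 0.7158 × ln(1.429) = 0.2554 d.
D_c = (0.163/1.56) × 23.58 × e^(−0.163×0.2554) = 0.1045 × 23.58 × 0.9592 = 2.363 mg/L.
Minimum DO = 8.82 − 2.363 = 6.457 mg/L.

t_c ≈ 0.255 d; minimum DO ≈ 6.46 mg/L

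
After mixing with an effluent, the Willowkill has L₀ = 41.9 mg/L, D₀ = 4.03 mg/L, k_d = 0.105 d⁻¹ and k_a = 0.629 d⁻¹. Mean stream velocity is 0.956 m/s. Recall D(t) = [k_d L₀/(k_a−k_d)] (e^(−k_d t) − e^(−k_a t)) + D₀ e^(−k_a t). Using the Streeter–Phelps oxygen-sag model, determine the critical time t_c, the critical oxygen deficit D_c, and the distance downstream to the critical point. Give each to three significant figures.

With k_a/k_d = 5.990 and 1 − D₀(k_a−k_d)/(k_d L₀) = 0.5200,
t_c = ln(5.990 × 0.5200) / (0.629 − 0.105) = ln(3.115) / 0.5240 = 1.136/0.5240 = 2.168 d.
L(t_c) = L₀ e^(−k_d t_c) = 41.9 × 0.7964 = 33.37 mg/L, and at the critical point k_a D_c = k_d L, so D_c = (0.105/0.629) × 33.37 = 5.570 mg/L.
x_c = v t_c = 0.956 m/s × 2.168 d × 86400 s/d = 179100 m ≈ 179 km.

t_c ≈ 2.17 d; D_c ≈ 5.57 mg/L; x_c ≈ 179 km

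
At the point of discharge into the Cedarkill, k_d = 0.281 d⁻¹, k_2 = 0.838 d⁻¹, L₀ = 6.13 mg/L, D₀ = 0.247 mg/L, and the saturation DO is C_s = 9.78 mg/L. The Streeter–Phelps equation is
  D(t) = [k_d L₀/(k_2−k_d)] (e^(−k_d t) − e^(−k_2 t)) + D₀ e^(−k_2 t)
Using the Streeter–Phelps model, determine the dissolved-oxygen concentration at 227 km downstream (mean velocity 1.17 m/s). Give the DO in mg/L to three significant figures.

Travel time t = x/v = 227 km / (1.17 m/s) = 227000 m / 1.17 m/s = 194000 s = 2.246 d.
k_d L₀/(k_2−k_d) = 0.281×6.13/(0.838−0.281) = 1.723/0.5570 = 3.093 mg/L.
e^(−k_d t) = e^(−0.281×2.246) = 0.5321; e^(−k_2 t) = e^(−0.838×2.246) = 0.1523.
D = 3.093 × (0.5321 − 0.1523) + 0.247 × 0.1523 = 1.174 + 0.03762 = 1.212 mg/L.
DO = C_s − D = 9.78 − 1.212 = 8.568 mg/L.

DO ≈ 8.57 mg/L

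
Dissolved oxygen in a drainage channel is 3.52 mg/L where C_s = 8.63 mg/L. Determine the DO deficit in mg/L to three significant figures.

D = C_s − C = 8.63 − 3.52 = 5.11 mg/L.

D ≈ 5.11 mg/L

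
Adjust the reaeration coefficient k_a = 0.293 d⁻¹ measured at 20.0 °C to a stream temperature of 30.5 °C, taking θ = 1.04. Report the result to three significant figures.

k_a ≈ 0.442 d⁻¹

k_a(T₂) = k_a(T₁) · θ^(T₂−T₁) = 0.293 × 1.04^(30.5−20.0)
= 0.293 × 1.04^10.5 = 0.293 × 1.510 = 0.4423 d⁻¹.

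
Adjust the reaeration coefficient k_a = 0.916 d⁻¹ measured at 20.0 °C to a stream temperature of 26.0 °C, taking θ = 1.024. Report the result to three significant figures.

k_a ≈ 1.06 d⁻¹

k_a(T₂) = k_a(T₁) · θ^(T₂−T₁) = 0.916 × 1.024^(26.0−20.0)
= 0.916 × 1.024^6.00 = 0.916 × 1.153 = 1.056 d⁻¹.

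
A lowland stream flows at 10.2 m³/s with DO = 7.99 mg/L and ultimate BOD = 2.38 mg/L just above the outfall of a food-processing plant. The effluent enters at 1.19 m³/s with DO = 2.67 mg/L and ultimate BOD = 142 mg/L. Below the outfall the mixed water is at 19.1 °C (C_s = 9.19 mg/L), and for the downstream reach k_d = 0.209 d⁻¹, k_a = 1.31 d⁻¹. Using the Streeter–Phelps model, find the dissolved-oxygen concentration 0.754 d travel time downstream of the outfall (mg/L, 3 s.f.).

DO ≈ 6.98 mg/L

Mixed DO = (10.2×7.99 + 1.19×2.67)/(10.2+1.19) = 84.68/11.39 = 7.434 mg/L.
Mixed L₀ = (10.2×2.38 + 1.19×142)/(11.39) = 193.3/11.39 = 16.97 mg/L.
Initial deficit D₀ = C_s − DO₀ = 9.19 − 7.434 = 1.756 mg/L.
D(0.754) = [0.209×16.97/(1.31−0.209)](e^(−0.209×0.754) − e^(−1.31×0.754)) + 1.756 e^(−1.31×0.754)
= 3.221 × (0.8542 − 0.3724) + 1.756 × 0.3724 = 2.206 mg/L.
DO = 9.19 − 2.206 = 6.984 mg/L.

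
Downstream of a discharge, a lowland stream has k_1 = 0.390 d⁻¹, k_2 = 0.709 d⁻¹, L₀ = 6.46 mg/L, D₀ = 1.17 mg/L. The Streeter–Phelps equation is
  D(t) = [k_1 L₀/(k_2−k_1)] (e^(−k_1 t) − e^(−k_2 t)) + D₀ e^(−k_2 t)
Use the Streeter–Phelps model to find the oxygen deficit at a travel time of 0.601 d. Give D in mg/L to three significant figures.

D ≈ 1.85 mg/L

k_1 L₀/(k_2−k_1) = 0.390×6.46/(0.709−0.390) = 2.519/0.3190 = 7.898 mg/L.
e^(−k_1 t) = e^(−0.390×0.6010) = 0.7911; e^(−k_2 t) = e^(−0.709×0.6010) = 0.6530.
D = 7.898 × (0.7911 − 0.6530) + 1.17 × 0.6530 = 1.090 + 0.7641 = 1.854 mg/L.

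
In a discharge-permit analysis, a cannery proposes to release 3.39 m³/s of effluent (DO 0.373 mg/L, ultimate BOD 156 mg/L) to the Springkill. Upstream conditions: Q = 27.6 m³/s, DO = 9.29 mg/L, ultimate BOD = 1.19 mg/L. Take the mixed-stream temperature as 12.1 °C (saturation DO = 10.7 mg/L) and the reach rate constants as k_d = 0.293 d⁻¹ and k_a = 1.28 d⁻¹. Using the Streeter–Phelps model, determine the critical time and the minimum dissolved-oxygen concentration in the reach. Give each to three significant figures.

Mixed DO = (27.6×9.29 + 3.39×0.373)/(27.6+3.39) = 257.7/30.99 = 8.315 mg/L.
Mixed L₀ = (27.6×1.19 + 3.39×156)/(30.99) = 561.7/30.99 = 18.12 mg/L.
Initial deficit D₀ = C_s − DO₀ = 10.7 − 8.315 = 2.385 mg/L.
t_c = (1/0.9870) ln[(1.28/0.293)(1 − 2.385×0.9870/(0.293×18.12))] = 1.013 × ln(2.432) = 0.9003 d.
D_c = (0.293/1.28) × 18.12 × e^(−0.293×0.9003) = 0.2289 × 18.12 × 0.7681 = 3.187 mg/L.
Minimum DO = 10.7 − 3.187 = 7.513 mg/L.

t_c ≈ 0.900 d; minimum DO ≈ 7.51 mg/L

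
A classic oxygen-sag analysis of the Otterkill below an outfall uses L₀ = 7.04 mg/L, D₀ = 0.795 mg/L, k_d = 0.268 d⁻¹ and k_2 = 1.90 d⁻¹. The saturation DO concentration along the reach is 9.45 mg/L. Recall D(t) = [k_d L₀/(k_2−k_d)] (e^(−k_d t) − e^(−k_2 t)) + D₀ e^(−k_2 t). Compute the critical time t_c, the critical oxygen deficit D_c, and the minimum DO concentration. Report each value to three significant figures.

t_c = [1/(k_2−k_d)] ln[(k_2/k_d)(1 − D₀(k_2−k_d)/(k_d L₀))]
= [1/(1.90−0.268)] ln[(1.90/0.268)(1 − 0.795×1.632/(0.268×7.04))]
= (1/1.632) ln[7.090 × 0.3123] = 0.6127 × ln(2.214) = 0.6127 × 0.7949 = 0.4871 d.
D_c = (k_d/k_2) L₀ e^(−k_d t_c) = (0.268/1.90) × 7.04 × e^(−0.268×0.4871) = 0.1411 × 7.04 × 0.8776 = 0.8715 mg/L.
Minimum DO = C_s − D_c = 9.45 − 0.8715 = 8.579 mg/L.

t_c ≈ 0.487 d; D_c ≈ 0.871 mg/L; min DO ≈ 8.58 mg/L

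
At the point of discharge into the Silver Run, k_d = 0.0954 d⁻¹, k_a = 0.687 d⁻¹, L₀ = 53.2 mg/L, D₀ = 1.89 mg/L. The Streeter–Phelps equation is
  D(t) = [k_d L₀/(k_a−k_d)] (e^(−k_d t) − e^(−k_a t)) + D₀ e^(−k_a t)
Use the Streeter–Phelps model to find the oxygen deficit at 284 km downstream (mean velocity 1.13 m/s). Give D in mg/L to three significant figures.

D ≈ 5.59 mg/L

Travel time t = x/v = 284 km / (1.13 m/s) = 284000 m / 1.13 m/s = 251300 s = 2.909 d.
k_d L₀/(k_a−k_d) = 0.0954×53.2/(0.687−0.0954) = 5.075/0.5916 = 8.579 mg/L.
e^(−k_d t) = e^(−0.0954×2.909) = 0.7577; e^(−k_a t) = e^(−0.687×2.909) = 0.1356.
D = 8.579 × (0.7577 − 0.1356) + 1.89 × 0.1356 = 5.337 + 0.2562 = 5.593 mg/L.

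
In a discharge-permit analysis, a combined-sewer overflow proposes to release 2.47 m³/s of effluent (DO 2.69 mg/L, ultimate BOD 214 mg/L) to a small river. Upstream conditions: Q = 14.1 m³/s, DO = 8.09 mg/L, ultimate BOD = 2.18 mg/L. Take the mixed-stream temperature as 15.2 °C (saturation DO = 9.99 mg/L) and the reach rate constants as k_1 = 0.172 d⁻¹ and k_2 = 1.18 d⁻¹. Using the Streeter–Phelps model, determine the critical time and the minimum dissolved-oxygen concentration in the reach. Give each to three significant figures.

t_c ≈ 1.28 d; minimum DO ≈ 6.04 mg/L

Mixed DO = (14.1×8.09 + 2.47×2.69)/(14.1+2.47) = 120.7/16.57 = 7.285 mg/L.
Mixed L₀ = (14.1×2.18 + 2.47×214)/(16.57) = 559.3/16.57 = 33.75 mg/L.
Initial deficit D₀ = C_s − DO₀ = 9.99 − 7.285 = 2.705 mg/L.
t_c = (1/1.008) ln[(1.18/0.172)(1 − 2.705×1.008/(0.172×33.75))] = 0.9921 × ln(3.639) = 1.281 d.
D_c = (0.172/1.18) × 33.75 × e^(−0.172×1.281) = 0.1458 × 33.75 × 0.8022 = 3.947 mg/L.
Minimum DO = 9.99 − 3.947 = 6.043 mg/L.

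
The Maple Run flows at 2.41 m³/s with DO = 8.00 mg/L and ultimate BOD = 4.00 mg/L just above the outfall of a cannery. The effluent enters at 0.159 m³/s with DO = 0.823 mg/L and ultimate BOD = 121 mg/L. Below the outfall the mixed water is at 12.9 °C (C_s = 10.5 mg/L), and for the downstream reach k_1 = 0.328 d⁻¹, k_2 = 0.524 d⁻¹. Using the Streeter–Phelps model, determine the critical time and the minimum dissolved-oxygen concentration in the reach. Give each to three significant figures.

t_c ≈ 1.52 d; minimum DO ≈ 6.23 mg/L

Mixed DO = (2.41×8.00 + 0.159×0.823)/(2.41+0.159) = 19.41/2.569 = 7.556 mg/L.
Mixed L₀ = (2.41×4.00 + 0.159×121)/(2.569) = 28.88/2.569 = 11.24 mg/L.
Initial deficit D₀ = C_s − DO₀ = 10.5 − 7.556 = 2.944 mg/L.
t_c = (1/0.1960) ln[(0.524/0.328)(1 − 2.944×0.1960/(0.328×11.24))] = 5.102 × ln(1.348) = 1.522 d.
D_c = (0.328/0.524) × 11.24 × e^(−0.328×1.522) = 0.6260 × 11.24 × 0.6070 = 4.271 mg/L.
Minimum DO = 10.5 − 4.271 = 6.229 mg/L.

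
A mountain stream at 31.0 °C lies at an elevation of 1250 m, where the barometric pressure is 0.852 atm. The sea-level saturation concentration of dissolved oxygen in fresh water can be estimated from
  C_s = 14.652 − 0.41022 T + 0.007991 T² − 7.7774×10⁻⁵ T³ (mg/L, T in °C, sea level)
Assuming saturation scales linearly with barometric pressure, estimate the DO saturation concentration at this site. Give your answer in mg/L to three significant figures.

At sea level: C_s = 14.652 − 0.41022×31.0 + 0.007991×31.0² − 7.7774×10⁻⁵×31.0³ = 7.298 mg/L.
Pressure correction: C_s' = 7.298 × 0.852 = 6.218 mg/L.

C_s ≈ 6.22 mg/L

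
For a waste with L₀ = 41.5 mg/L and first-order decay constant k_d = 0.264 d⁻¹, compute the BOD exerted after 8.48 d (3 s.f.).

y_t = L₀(1 − e^(−k_d t)) = 41.5 × (1 − e^(−0.264×8.48))
= 41.5 × (1 − 0.1066) = 41.5 × 0.8934 = 37.08 mg/L.

y ≈ 37.1 mg/L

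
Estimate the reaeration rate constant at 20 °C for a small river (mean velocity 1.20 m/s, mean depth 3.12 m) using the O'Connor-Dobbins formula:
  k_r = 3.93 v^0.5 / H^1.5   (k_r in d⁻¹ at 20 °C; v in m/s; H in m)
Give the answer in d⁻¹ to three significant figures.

k_r ≈ 0.781 d⁻¹

k_r = 3.93 × 1.20^0.5 / 3.12^1.5 = 3.93 × 1.095 / 5.511 = 0.7812 d⁻¹.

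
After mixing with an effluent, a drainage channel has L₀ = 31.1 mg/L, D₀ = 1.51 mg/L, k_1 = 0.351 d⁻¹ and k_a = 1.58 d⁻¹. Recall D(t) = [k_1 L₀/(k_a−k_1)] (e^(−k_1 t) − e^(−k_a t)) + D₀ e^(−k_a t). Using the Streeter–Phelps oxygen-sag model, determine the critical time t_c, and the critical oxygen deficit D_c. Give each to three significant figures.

t_c ≈ 1.07 d; D_c ≈ 4.74 mg/L

With k_a/k_1 = 4.501 and 1 − D₀(k_a−k_1)/(k_1 L₀) = 0.8300,
t_c = ln(4.501 × 0.8300) / (1.58 − 0.351) = ln(3.736) / 1.229 = 1.318/1.229 = 1.072 d.
L(t_c) = L₀ e^(−k_1 t_c) = 31.1 × 0.6863 = 21.34 mg/L, and at the critical point k_a D_c = k_1 L, so D_c = (0.351/1.58) × 21.34 = 4.742 mg/L.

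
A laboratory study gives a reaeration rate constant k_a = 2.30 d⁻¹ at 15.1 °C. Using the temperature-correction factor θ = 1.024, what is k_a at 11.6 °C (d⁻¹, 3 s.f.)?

k_a ≈ 2.12 d⁻¹

k_a(T₂) = k_a(T₁) · θ^(T₂−T₁) = 2.30 × 1.024^(11.6−15.1)
= 2.30 × 1.024^-3.50 = 2.30 × 0.9203 = 2.117 d⁻¹.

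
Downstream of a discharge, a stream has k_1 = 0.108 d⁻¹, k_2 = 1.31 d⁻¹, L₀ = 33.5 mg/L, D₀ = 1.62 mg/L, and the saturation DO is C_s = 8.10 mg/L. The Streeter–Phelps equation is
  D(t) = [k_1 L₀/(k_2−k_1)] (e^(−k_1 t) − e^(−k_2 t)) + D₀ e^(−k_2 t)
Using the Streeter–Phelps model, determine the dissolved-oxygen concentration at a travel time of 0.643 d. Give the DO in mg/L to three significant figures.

DO ≈ 5.89 mg/L

k_1 L₀/(k_2−k_1) = 0.108×33.5/(1.31−0.108) = 3.618/1.202 = 3.010 mg/L.
e^(−k_1 t) = e^(−0.108×0.6430) = 0.9329; e^(−k_2 t) = e^(−1.31×0.6430) = 0.4307.
D = 3.010 × (0.9329 − 0.4307) + 1.62 × 0.4307 = 1.512 + 0.6977 = 2.209 mg/L.
DO = C_s − D = 8.10 − 2.209 = 5.891 mg/L.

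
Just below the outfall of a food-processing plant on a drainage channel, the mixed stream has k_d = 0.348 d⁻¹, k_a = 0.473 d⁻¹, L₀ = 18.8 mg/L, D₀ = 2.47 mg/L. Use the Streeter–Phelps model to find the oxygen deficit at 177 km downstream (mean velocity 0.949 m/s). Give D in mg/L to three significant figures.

D ≈ 6.73 mg/L

Travel time t = x/v = 177 km / (0.949 m/s) = 177000 m / 0.949 m/s = 186500 s = 2.159 d.
k_d L₀/(k_a−k_d) = 0.348×18.8/(0.473−0.348) = 6.542/0.1250 = 52.34 mg/L.
e^(−k_d t) = e^(−0.348×2.159) = 0.4718; e^(−k_a t) = e^(−0.473×2.159) = 0.3602.
D = 52.34 × (0.4718 − 0.3602) + 2.47 × 0.3602 = 5.840 + 0.8897 = 6.730 mg/L.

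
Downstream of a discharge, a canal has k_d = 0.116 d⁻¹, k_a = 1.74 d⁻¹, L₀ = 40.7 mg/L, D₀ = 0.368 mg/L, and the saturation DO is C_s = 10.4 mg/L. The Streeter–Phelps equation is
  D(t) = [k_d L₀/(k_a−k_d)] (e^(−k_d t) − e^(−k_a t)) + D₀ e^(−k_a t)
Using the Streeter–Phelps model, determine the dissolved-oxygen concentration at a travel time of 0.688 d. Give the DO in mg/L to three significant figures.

DO ≈ 8.48 mg/L

k_d L₀/(k_a−k_d) = 0.116×40.7/(1.74−0.116) = 4.721/1.624 = 2.907 mg/L.
e^(−k_d t) = e^(−0.116×0.6880) = 0.9233; e^(−k_a t) = e^(−1.74×0.6880) = 0.3021.
D = 2.907 × (0.9233 − 0.3021) + 0.368 × 0.3021 = 1.806 + 0.1112 = 1.917 mg/L.
DO = C_s − D = 10.4 − 1.917 = 8.483 mg/L.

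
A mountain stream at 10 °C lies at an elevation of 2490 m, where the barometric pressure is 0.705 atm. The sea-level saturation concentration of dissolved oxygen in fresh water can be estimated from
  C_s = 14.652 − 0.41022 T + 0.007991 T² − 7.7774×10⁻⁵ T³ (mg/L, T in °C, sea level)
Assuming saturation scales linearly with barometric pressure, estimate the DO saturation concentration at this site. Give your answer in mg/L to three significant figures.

At sea level: C_s = 14.652 − 0.41022×10 + 0.007991×10² − 7.7774×10⁻⁵×10³ = 11.27 mg/L.
Pressure correction: C_s' = 11.27 × 0.705 = 7.946 mg/L.

C_s ≈ 7.95 mg/L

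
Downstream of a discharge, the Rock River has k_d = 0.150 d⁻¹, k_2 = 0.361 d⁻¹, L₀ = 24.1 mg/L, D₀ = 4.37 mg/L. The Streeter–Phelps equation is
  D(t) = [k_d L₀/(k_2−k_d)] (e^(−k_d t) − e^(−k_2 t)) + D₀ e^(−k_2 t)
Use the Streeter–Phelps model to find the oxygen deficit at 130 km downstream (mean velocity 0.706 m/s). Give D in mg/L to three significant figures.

Travel time t = x/v = 130 km / (0.706 m/s) = 130000 m / 0.706 m/s = 184100 s = 2.131 d.
k_d L₀/(k_2−k_d) = 0.150×24.1/(0.361−0.150) = 3.615/0.2110 = 17.13 mg/L.
e^(−k_d t) = e^(−0.150×2.131) = 0.7264; e^(−k_2 t) = e^(−0.361×2.131) = 0.4633.
D = 17.13 × (0.7264 − 0.4633) + 4.37 × 0.4633 = 4.507 + 2.025 = 6.532 mg/L.

D ≈ 6.53 mg/L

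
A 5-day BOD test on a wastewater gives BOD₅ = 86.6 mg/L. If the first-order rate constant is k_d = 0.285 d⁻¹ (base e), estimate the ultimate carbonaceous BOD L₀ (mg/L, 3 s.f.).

BOD₅ = L₀(1 − e^(−5k_d)) ⇒ L₀ = BOD₅ / (1 − e^(−5×0.285))
= 86.6 / (1 − 0.2405) = 86.6 / 0.7595 = 114.0 mg/L.

L₀ ≈ 114 mg/L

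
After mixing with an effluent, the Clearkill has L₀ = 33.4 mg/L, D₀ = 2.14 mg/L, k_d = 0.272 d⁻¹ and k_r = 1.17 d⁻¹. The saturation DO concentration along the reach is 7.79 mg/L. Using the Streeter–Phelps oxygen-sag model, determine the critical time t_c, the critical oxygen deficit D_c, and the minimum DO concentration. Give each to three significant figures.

t_c = [1/(k_r−k_d)] ln[(k_r/k_d)(1 − D₀(k_r−k_d)/(k_d L₀))]
= [1/(1.17−0.272)] ln[(1.17/0.272)(1 − 2.14×0.8980/(0.272×33.4))]
= (1/0.8980) ln[4.301 × 0.7885] = 1.114 × ln(3.392) = 1.114 × 1.221 = 1.360 d.
D_c = (k_d/k_r) L₀ e^(−k_d t_c) = (0.272/1.17) × 33.4 × e^(−0.272×1.360) = 0.2325 × 33.4 × 0.6908 = 5.364 mg/L.
Minimum DO = C_s − D_c = 7.79 − 5.364 = 2.426 mg/L.

t_c ≈ 1.36 d; D_c ≈ 5.36 mg/L; min DO ≈ 2.43 mg/L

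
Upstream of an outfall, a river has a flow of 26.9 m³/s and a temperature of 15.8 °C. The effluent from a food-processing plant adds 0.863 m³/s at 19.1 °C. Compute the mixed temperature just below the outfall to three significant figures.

15.9 °C

Flow-weighted mixing: C = (Q_r C_r + Q_w C_w)/(Q_r + Q_w)
= (26.9×15.8 + 0.863×19.1)/(26.9 + 0.863) = 441.5/27.76 = 15.90 °C.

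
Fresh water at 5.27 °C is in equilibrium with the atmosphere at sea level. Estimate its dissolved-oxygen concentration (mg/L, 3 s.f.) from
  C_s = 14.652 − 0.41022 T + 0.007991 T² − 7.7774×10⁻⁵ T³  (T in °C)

C_s = 14.652 − 0.41022×5.27 + 0.007991×5.27² − 7.7774×10⁻⁵×5.27³ = 12.70 mg/L.

C_s ≈ 12.7 mg/L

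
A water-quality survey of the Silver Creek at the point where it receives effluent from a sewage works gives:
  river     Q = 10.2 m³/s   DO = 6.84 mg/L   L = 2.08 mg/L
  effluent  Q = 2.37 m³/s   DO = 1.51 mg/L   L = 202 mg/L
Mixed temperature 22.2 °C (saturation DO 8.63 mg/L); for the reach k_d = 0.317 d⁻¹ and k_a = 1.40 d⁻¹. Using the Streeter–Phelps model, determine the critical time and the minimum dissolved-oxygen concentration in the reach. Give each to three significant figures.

t_c ≈ 1.12 d; minimum DO ≈ 2.31 mg/L

Mixed DO = (10.2×6.84 + 2.37×1.51)/(10.2+2.37) = 73.35/12.57 = 5.835 mg/L.
Mixed L₀ = (10.2×2.08 + 2.37×202)/(12.57) = 500.0/12.57 = 39.77 mg/L.
Initial deficit D₀ = C_s − DO₀ = 8.63 − 5.835 = 2.795 mg/L.
t_c = (1/1.083) ln[(1.40/0.317)(1 − 2.795×1.083/(0.317×39.77))] = 0.9234 × ln(3.356) = 1.118 d.
D_c = (0.317/1.40) × 39.77 × e^(−0.317×1.118) = 0.2264 × 39.77 × 0.7016 = 6.318 mg/L.
Minimum DO = 8.63 − 6.318 = 2.312 mg/L.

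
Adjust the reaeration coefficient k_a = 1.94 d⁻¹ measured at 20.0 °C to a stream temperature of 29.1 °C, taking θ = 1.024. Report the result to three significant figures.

k_a ≈ 2.41 d⁻¹

k_a(T₂) = k_a(T₁) · θ^(T₂−T₁) = 1.94 × 1.024^(29.1−20.0)
= 1.94 × 1.024^9.10 = 1.94 × 1.241 = 2.407 d⁻¹.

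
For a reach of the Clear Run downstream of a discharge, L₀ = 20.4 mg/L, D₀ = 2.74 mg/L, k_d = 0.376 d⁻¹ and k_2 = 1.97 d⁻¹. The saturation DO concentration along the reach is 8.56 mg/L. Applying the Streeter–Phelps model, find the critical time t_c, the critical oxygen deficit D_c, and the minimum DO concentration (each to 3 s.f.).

t_c ≈ 0.510 d; D_c ≈ 3.21 mg/L; min DO ≈ 5.35 mg/L

With k_2/k_d = 5.239 and 1 − D₀(k_2−k_d)/(k_d L₀) = 0.4306,
t_c = ln(5.239 × 0.4306) / (1.97 − 0.376) = ln(2.256) / 1.594 = 0.8136/1.594 = 0.5104 d.
L(t_c) = L₀ e^(−k_d t_c) = 20.4 × 0.8254 = 16.84 mg/L, and at the critical point k_2 D_c = k_d L, so D_c = (0.376/1.97) × 16.84 = 3.214 mg/L.
Minimum DO = C_s − D_c = 8.56 − 3.214 = 5.346 mg/L.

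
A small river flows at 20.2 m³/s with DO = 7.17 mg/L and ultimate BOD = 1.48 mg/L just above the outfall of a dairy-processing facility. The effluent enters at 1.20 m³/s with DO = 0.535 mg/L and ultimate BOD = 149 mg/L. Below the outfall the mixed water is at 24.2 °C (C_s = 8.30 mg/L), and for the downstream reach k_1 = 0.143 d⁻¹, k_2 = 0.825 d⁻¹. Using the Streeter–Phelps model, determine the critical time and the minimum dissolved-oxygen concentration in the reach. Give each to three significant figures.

t_c ≈ 0.625 d; minimum DO ≈ 6.75 mg/L

Mixed DO = (20.2×7.17 + 1.20×0.535)/(20.2+1.20) = 145.5/21.40 = 6.798 mg/L.
Mixed L₀ = (20.2×1.48 + 1.20×149)/(21.40) = 208.7/21.40 = 9.752 mg/L.
Initial deficit D₀ = C_s − DO₀ = 8.30 − 6.798 = 1.502 mg/L.
t_c = (1/0.6820) ln[(0.825/0.143)(1 − 1.502×0.6820/(0.143×9.752))] = 1.466 × ln(1.531) = 0.6248 d.
D_c = (0.143/0.825) × 9.752 × e^(−0.143×0.6248) = 0.1733 × 9.752 × 0.9145 = 1.546 mg/L.
Minimum DO = 8.30 − 1.546 = 6.754 mg/L.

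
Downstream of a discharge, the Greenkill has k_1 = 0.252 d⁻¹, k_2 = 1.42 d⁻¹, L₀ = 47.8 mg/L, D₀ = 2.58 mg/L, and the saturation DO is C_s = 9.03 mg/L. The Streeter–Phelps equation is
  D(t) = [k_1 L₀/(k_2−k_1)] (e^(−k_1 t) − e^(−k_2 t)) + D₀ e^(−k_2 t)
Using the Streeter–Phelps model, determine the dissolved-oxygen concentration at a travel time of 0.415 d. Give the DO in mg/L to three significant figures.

DO ≈ 4.03 mg/L

k_1 L₀/(k_2−k_1) = 0.252×47.8/(1.42−0.252) = 12.05/1.168 = 10.31 mg/L.
e^(−k_1 t) = e^(−0.252×0.4150) = 0.9007; e^(−k_2 t) = e^(−1.42×0.4150) = 0.5547.
D = 10.31 × (0.9007 − 0.5547) + 2.58 × 0.5547 = 3.568 + 1.431 = 4.999 mg/L.
DO = C_s − D = 9.03 − 4.999 = 4.031 mg/L.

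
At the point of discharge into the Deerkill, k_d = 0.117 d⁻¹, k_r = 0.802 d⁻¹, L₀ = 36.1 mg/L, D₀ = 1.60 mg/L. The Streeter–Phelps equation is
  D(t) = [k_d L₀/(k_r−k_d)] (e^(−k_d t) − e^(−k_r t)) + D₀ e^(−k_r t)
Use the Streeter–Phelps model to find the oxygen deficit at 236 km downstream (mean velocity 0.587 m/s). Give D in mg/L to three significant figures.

D ≈ 3.47 mg/L

Travel time t = x/v = 236 km / (0.587 m/s) = 236000 m / 0.587 m/s = 402000 s = 4.653 d.
k_d L₀/(k_r−k_d) = 0.117×36.1/(0.802−0.117) = 4.224/0.6850 = 6.166 mg/L.
e^(−k_d t) = e^(−0.117×4.653) = 0.5802; e^(−k_r t) = e^(−0.802×4.653) = 0.02395.
D = 6.166 × (0.5802 − 0.02395) + 1.60 × 0.02395 = 3.430 + 0.03831 = 3.468 mg/L.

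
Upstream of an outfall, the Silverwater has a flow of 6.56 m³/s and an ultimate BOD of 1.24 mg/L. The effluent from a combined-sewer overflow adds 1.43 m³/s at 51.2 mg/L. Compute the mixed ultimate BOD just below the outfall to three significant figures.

10.2 mg/L

Flow-weighted mixing: C = (Q_r C_r + Q_w C_w)/(Q_r + Q_w)
= (6.56×1.24 + 1.43×51.2)/(6.56 + 1.43) = 81.35/7.990 = 10.18 mg/L.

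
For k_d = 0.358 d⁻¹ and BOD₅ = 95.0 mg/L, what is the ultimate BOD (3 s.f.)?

L₀ ≈ 114 mg/L

BOD₅ = L₀(1 − e^(−5k_d)) ⇒ L₀ = BOD₅ / (1 − e^(−5×0.358))
= 95.0 / (1 − 0.1670) = 95.0 / 0.8330 = 114.0 mg/L.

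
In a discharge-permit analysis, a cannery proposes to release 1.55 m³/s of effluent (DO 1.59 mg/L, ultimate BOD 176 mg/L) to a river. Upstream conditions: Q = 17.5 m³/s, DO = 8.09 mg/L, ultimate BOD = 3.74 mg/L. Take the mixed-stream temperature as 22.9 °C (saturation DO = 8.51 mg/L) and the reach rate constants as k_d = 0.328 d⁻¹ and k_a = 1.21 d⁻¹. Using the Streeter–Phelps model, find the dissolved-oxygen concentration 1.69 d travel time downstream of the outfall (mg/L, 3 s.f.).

Mixed DO = (17.5×8.09 + 1.55×1.59)/(17.5+1.55) = 144.0/19.05 = 7.561 mg/L.
Mixed L₀ = (17.5×3.74 + 1.55×176)/(19.05) = 338.2/19.05 = 17.76 mg/L.
Initial deficit D₀ = C_s − DO₀ = 8.51 − 7.561 = 0.9489 mg/L.
D(1.69) = [0.328×17.76/(1.21−0.328)](e^(−0.328×1.69) − e^(−1.21×1.69)) + 0.9489 e^(−1.21×1.69)
= 6.603 × (0.5745 − 0.1294) + 0.9489 × 0.1294 = 3.062 mg/L.
DO = 8.51 − 3.062 = 5.448 mg/L.

DO ≈ 5.45 mg/L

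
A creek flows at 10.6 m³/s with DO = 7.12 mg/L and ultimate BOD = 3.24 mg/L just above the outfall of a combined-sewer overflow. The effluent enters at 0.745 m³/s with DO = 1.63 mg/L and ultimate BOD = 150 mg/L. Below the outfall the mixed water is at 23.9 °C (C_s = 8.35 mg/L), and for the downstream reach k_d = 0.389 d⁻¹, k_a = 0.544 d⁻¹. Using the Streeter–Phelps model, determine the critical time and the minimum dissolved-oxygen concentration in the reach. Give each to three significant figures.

Mixed DO = (10.6×7.12 + 0.745×1.63)/(10.6+0.745) = 76.69/11.34 = 6.759 mg/L.
Mixed L₀ = (10.6×3.24 + 0.745×150)/(11.34) = 146.1/11.34 = 12.88 mg/L.
Initial deficit D₀ = C_s − DO₀ = 8.35 − 6.759 = 1.591 mg/L.
t_c = (1/0.1550) ln[(0.544/0.389)(1 − 1.591×0.1550/(0.389×12.88))] = 6.452 × ln(1.330) = 1.838 d.
D_c = (0.389/0.544) × 12.88 × e^(−0.389×1.838) = 0.7151 × 12.88 × 0.4892 = 4.505 mg/L.
Minimum DO = 8.35 − 4.505 = 3.845 mg/L.

t_c ≈ 1.84 d; minimum DO ≈ 3.85 mg/L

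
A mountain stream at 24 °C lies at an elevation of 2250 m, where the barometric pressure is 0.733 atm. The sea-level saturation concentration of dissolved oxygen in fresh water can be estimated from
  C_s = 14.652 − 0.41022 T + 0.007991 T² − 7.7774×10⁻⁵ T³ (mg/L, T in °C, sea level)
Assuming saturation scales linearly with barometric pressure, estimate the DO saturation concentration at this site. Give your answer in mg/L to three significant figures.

At sea level: C_s = 14.652 − 0.41022×24 + 0.007991×24² − 7.7774×10⁻⁵×24³ = 8.334 mg/L.
Pressure correction: C_s' = 8.334 × 0.733 = 6.109 mg/L.

C_s ≈ 6.11 mg/L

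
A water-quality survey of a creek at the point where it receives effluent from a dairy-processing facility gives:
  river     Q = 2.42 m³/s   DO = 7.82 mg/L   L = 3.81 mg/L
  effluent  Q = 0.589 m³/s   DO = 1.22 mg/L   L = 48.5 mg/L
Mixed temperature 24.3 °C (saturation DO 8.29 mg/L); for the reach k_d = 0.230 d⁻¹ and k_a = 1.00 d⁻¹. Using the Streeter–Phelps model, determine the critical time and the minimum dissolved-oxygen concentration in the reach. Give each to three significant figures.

Mixed DO = (2.42×7.82 + 0.589×1.22)/(2.42+0.589) = 19.64/3.009 = 6.528 mg/L.
Mixed L₀ = (2.42×3.81 + 0.589×48.5)/(3.009) = 37.79/3.009 = 12.56 mg/L.
Initial deficit D₀ = C_s − DO₀ = 8.29 − 6.528 = 1.762 mg/L.
t_c = (1/0.7700) ln[(1.00/0.230)(1 − 1.762×0.7700/(0.230×12.56))] = 1.299 × ln(2.306) = 1.085 d.
D_c = (0.230/1.00) × 12.56 × e^(−0.230×1.085) = 0.2300 × 12.56 × 0.7792 = 2.251 mg/L.
Minimum DO = 8.29 − 2.251 = 6.039 mg/L.

t_c ≈ 1.08 d; minimum DO ≈ 6.04 mg/L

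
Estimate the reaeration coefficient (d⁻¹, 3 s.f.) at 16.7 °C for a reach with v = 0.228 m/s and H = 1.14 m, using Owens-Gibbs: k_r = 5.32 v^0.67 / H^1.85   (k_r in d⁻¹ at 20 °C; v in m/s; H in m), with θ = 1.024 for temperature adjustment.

k_r(20) = 5.32 × 0.228^0.67 / 1.14^1.85 = 5.32 × 0.3714 / 1.274 = 1.550 d⁻¹.
k_r(16.7) = 1.550 × 1.024^(16.7−20) = 1.550 × 0.9247 = 1.434 d⁻¹.

k_r ≈ 1.43 d⁻¹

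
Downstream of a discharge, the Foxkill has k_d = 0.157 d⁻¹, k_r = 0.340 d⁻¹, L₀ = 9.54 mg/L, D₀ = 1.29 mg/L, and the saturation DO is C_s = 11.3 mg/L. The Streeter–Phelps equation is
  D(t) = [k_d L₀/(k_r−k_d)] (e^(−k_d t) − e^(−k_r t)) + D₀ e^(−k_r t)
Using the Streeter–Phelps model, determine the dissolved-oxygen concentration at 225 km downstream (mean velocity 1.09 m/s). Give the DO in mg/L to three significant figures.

DO ≈ 8.74 mg/L

Travel time t = x/v = 225 km / (1.09 m/s) = 225000 m / 1.09 m/s = 206400 s = 2.389 d.
k_d L₀/(k_r−k_d) = 0.157×9.54/(0.340−0.157) = 1.498/0.1830 = 8.185 mg/L.
e^(−k_d t) = e^(−0.157×2.389) = 0.6872; e^(−k_r t) = e^(−0.340×2.389) = 0.4438.
D = 8.185 × (0.6872 − 0.4438) + 1.29 × 0.4438 = 1.992 + 0.5725 = 2.565 mg/L.
DO = C_s − D = 11.3 − 2.565 = 8.735 mg/L.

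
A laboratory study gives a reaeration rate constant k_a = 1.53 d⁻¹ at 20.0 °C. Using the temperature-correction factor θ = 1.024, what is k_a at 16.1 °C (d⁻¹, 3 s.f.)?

k_a ≈ 1.39 d⁻¹

k_a(T₂) = k_a(T₁) · θ^(T₂−T₁) = 1.53 × 1.024^(16.1−20.0)
= 1.53 × 1.024^-3.90 = 1.53 × 0.9117 = 1.395 d⁻¹.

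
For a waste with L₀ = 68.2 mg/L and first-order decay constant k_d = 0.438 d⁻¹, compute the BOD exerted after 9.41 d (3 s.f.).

y_t = L₀(1 − e^(−k_d t)) = 68.2 × (1 − e^(−0.438×9.41))
= 68.2 × (1 − 0.01622) = 68.2 × 0.9838 = 67.09 mg/L.

y ≈ 67.1 mg/L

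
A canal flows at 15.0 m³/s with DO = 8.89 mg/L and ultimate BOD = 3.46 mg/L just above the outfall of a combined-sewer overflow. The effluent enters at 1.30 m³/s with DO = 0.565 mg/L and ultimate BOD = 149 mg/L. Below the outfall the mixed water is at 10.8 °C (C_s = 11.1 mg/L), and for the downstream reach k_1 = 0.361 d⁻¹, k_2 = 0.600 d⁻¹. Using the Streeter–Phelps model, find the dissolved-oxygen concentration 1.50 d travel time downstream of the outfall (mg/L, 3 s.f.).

DO ≈ 5.94 mg/L

Mixed DO = (15.0×8.89 + 1.30×0.565)/(15.0+1.30) = 134.1/16.30 = 8.226 mg/L.
Mixed L₀ = (15.0×3.46 + 1.30×149)/(16.30) = 245.6/16.30 = 15.07 mg/L.
Initial deficit D₀ = C_s − DO₀ = 11.1 − 8.226 = 2.874 mg/L.
D(1.50) = [0.361×15.07/(0.600−0.361)](e^(−0.361×1.50) − e^(−0.600×1.50)) + 2.874 e^(−0.600×1.50)
= 22.76 × (0.5819 − 0.4066) + 2.874 × 0.4066 = 5.158 mg/L.
DO = 11.1 − 5.158 = 5.942 mg/L.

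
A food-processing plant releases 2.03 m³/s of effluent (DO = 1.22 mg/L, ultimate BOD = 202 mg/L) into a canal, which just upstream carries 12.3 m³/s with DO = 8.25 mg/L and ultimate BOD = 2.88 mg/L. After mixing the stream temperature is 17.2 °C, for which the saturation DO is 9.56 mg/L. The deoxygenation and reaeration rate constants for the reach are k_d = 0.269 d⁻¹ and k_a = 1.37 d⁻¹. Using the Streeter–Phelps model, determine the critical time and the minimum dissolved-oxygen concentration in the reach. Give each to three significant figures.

t_c ≈ 1.15 d; minimum DO ≈ 5.08 mg/L

Mixed DO = (12.3×8.25 + 2.03×1.22)/(12.3+2.03) = 104.0/14.33 = 7.254 mg/L.
Mixed L₀ = (12.3×2.88 + 2.03×202)/(14.33) = 445.5/14.33 = 31.09 mg/L.
Initial deficit D₀ = C_s − DO₀ = 9.56 − 7.254 = 2.306 mg/L.
t_c = (1/1.101) ln[(1.37/0.269)(1 − 2.306×1.101/(0.269×31.09))] = 0.9083 × ln(3.547) = 1.150 d.
D_c = (0.269/1.37) × 31.09 × e^(−0.269×1.150) = 0.1964 × 31.09 × 0.7339 = 4.480 mg/L.
Minimum DO = 9.56 − 4.480 = 5.080 mg/L.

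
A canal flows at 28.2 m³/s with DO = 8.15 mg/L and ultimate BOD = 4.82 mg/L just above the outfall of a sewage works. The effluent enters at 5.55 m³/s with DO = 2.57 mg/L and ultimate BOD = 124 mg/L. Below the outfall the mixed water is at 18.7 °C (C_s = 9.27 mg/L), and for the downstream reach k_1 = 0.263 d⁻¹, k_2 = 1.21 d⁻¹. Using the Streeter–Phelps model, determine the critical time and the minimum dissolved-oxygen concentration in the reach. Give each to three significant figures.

Mixed DO = (28.2×8.15 + 5.55×2.57)/(28.2+5.55) = 244.1/33.75 = 7.232 mg/L.
Mixed L₀ = (28.2×4.82 + 5.55×124)/(33.75) = 824.1/33.75 = 24.42 mg/L.
Initial deficit D₀ = C_s − DO₀ = 9.27 − 7.232 = 2.038 mg/L.
t_c = (1/0.9470) ln[(1.21/0.263)(1 − 2.038×0.9470/(0.263×24.42))] = 1.056 × ln(3.218) = 1.234 d.
D_c = (0.263/1.21) × 24.42 × e^(−0.263×1.234) = 0.2174 × 24.42 × 0.7228 = 3.836 mg/L.
Minimum DO = 9.27 − 3.836 = 5.434 mg/L.

t_c ≈ 1.23 d; minimum DO ≈ 5.43 mg/L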